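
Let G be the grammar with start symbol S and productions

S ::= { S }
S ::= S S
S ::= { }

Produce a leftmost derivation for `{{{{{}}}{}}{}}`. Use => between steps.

S => {S}   [S ::= { S }]
{S} => {SS}   [S ::= S S]
{SS} => {{S}S}   [S ::= { S }]
{{S}S} => {{SS}S}   [S ::= S S]
{{SS}S} => {{{S}S}S}   [S ::= { S }]
{{{S}S}S} => {{{{S}}S}S}   [S ::= { S }]
{{{{S}}S}S} => {{{{{}}}S}S}   [S ::= { }]
{{{{{}}}S}S} => {{{{{}}}{}}S}   [S ::= { }]
{{{{{}}}{}}S} => {{{{{}}}{}}{}}   [S ::= { }]

S => {S} => {SS} => {{S}S} => {{SS}S} => {{{S}S}S} => {{{{S}}S}S} => {{{{{}}}S}S} => {{{{{}}}{}}S} => {{{{{}}}{}}{}}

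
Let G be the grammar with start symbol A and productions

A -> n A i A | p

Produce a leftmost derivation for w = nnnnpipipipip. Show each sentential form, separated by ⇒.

A ⇒ nAiA   [A -> n A i A]
nAiA ⇒ nnAiAiA   [A -> n A i A]
nnAiAiA ⇒ nnnAiAiAiA   [A -> n A i A]
nnnAiAiAiA ⇒ nnnnAiAiAiAiA   [A -> n A i A]
nnnnAiAiAiAiA ⇒ nnnnpiAiAiAiA   [A -> p]
nnnnpiAiAiAiA ⇒ nnnnpipiAiAiA   [A -> p]
nnnnpipiAiAiA ⇒ nnnnpipipiAiA   [A -> p]
nnnnpipipiAiA ⇒ nnnnpipipipiA   [A -> p]
nnnnpipipipiA ⇒ nnnnpipipipip   [A -> p]

A ⇒ nAiA ⇒ nnAiAiA ⇒ nnnAiAiAiA ⇒ nnnnAiAiAiAiA ⇒ nnnnpiAiAiAiA ⇒ nnnnpipiAiAiA ⇒ nnnnpipipiAiA ⇒ nnnnpipipipiA ⇒ nnnnpipipipip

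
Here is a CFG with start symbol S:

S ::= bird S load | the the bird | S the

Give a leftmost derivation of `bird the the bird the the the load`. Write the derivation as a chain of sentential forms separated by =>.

S => bird S load   [S ::= bird S load]
bird S load => bird S the load   [S ::= S the]
bird S the load => bird S the the load   [S ::= S the]
bird S the the load => bird S the the the load   [S ::= S the]
bird S the the the load => bird the the bird the the the load   [S ::= the the bird]

S => bird S load => bird S the load => bird S the the load => bird S the the the load => bird the the bird the the the load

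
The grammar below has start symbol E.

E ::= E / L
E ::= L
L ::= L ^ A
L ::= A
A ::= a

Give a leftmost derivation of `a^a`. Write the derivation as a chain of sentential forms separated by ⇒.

E ⇒ L   [E ::= L]
L ⇒ L^A   [L ::= L ^ A]
L^A ⇒ A^A   [L ::= A]
A^A ⇒ a^A   [A ::= a]
a^A ⇒ a^a   [A ::= a]

E⇒L⇒L^A⇒A^A⇒a^A⇒a^a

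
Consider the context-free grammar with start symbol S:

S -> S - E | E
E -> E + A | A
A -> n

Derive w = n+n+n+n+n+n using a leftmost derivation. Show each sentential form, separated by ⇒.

S ⇒ E   [S -> E]
E ⇒ E+A   [E -> E + A]
E+A ⇒ E+A+A   [E -> E + A]
E+A+A ⇒ E+A+A+A   [E -> E + A]
E+A+A+A ⇒ E+A+A+A+A   [E -> E + A]
E+A+A+A+A ⇒ E+A+A+A+A+A   [E -> E + A]
E+A+A+A+A+A ⇒ A+A+A+A+A+A   [E -> A]
A+A+A+A+A+A ⇒ n+A+A+A+A+A   [A -> n]
n+A+A+A+A+A ⇒ n+n+A+A+A+A   [A -> n]
n+n+A+A+A+A ⇒ n+n+n+A+A+A   [A -> n]
n+n+n+A+A+A ⇒ n+n+n+n+A+A   [A -> n]
n+n+n+n+A+A ⇒ n+n+n+n+n+A   [A -> n]
n+n+n+n+n+A ⇒ n+n+n+n+n+n   [A -> n]

S ⇒ E ⇒ E+A ⇒ E+A+A ⇒ E+A+A+A ⇒ E+A+A+A+A ⇒ E+A+A+A+A+A ⇒ A+A+A+A+A+A ⇒ n+A+A+A+A+A ⇒ n+n+A+A+A+A ⇒ n+n+n+A+A+A ⇒ n+n+n+n+A+A ⇒ n+n+n+n+n+A ⇒ n+n+n+n+n+n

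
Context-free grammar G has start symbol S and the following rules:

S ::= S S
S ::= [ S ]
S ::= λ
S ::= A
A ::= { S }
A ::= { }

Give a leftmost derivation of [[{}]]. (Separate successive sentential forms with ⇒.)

S ⇒ SS ⇒ [S]S ⇒ [SS]S ⇒ [[S]S]S ⇒ [[SS]S]S ⇒ [[SSS]S]S ⇒ [[ASS]S]S ⇒ [[{}SS]S]S ⇒ [[{}S]S]S ⇒ [[{}]S]S ⇒ [[{}]]S ⇒ [[{}]]

S ⇒ SS   [S ::= S S]
SS ⇒ [S]S   [S ::= [ S ]]
[S]S ⇒ [SS]S   [S ::= S S]
[SS]S ⇒ [[S]S]S   [S ::= [ S ]]
[[S]S]S ⇒ [[SS]S]S   [S ::= S S]
[[SS]S]S ⇒ [[SSS]S]S   [S ::= S S]
[[SSS]S]S ⇒ [[ASS]S]S   [S ::= A]
[[ASS]S]S ⇒ [[{}SS]S]S   [A ::= { }]
[[{}SS]S]S ⇒ [[{}S]S]S   [S ::= λ]
[[{}S]S]S ⇒ [[{}]S]S   [S ::= λ]
[[{}]S]S ⇒ [[{}]]S   [S ::= λ]
[[{}]]S ⇒ [[{}]]   [S ::= λ]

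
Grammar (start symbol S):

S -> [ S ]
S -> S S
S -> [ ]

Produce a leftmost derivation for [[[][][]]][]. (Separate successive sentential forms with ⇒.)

S ⇒ SS   [S -> S S]
SS ⇒ [S]S   [S -> [ S ]]
[S]S ⇒ [[S]]S   [S -> [ S ]]
[[S]]S ⇒ [[SS]]S   [S -> S S]
[[SS]]S ⇒ [[SSS]]S   [S -> S S]
[[SSS]]S ⇒ [[[]SS]]S   [S -> [ ]]
[[[]SS]]S ⇒ [[[][]S]]S   [S -> [ ]]
[[[][]S]]S ⇒ [[[][][]]]S   [S -> [ ]]
[[[][][]]]S ⇒ [[[][][]]][]   [S -> [ ]]

S ⇒ SS ⇒ [S]S ⇒ [[S]]S ⇒ [[SS]]S ⇒ [[SSS]]S ⇒ [[[]SS]]S ⇒ [[[][]S]]S ⇒ [[[][][]]]S ⇒ [[[][][]]][]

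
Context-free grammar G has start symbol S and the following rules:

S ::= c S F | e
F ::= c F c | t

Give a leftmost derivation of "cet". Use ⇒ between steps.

S ⇒ cSF ⇒ ceF ⇒ cet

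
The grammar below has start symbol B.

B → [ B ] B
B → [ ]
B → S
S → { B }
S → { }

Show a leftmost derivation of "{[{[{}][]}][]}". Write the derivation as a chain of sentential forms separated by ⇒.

B ⇒ S ⇒ {B} ⇒ {[B]B} ⇒ {[S]B} ⇒ {[{B}]B} ⇒ {[{[B]B}]B} ⇒ {[{[S]B}]B} ⇒ {[{[{}]B}]B} ⇒ {[{[{}][]}]B} ⇒ {[{[{}][]}][]}

B ⇒ S   [B → S]
S ⇒ {B}   [S → { B }]
{B} ⇒ {[B]B}   [B → [ B ] B]
{[B]B} ⇒ {[S]B}   [B → S]
{[S]B} ⇒ {[{B}]B}   [S → { B }]
{[{B}]B} ⇒ {[{[B]B}]B}   [B → [ B ] B]
{[{[B]B}]B} ⇒ {[{[S]B}]B}   [B → S]
{[{[S]B}]B} ⇒ {[{[{}]B}]B}   [S → { }]
{[{[{}]B}]B} ⇒ {[{[{}][]}]B}   [B → [ ]]
{[{[{}][]}]B} ⇒ {[{[{}][]}][]}   [B → [ ]]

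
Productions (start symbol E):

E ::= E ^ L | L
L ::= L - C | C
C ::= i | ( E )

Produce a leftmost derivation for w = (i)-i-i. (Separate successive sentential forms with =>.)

E=>L=>L-C=>L-C-C=>C-C-C=>(E)-C-C=>(L)-C-C=>(C)-C-C=>(i)-C-C=>(i)-i-C=>(i)-i-i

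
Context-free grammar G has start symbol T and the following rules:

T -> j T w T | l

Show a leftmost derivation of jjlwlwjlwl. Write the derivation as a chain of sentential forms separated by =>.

T => jTwT   [T -> j T w T]
jTwT => jjTwTwT   [T -> j T w T]
jjTwTwT => jjlwTwT   [T -> l]
jjlwTwT => jjlwlwT   [T -> l]
jjlwlwT => jjlwlwjTwT   [T -> j T w T]
jjlwlwjTwT => jjlwlwjlwT   [T -> l]
jjlwlwjlwT => jjlwlwjlwl   [T -> l]

T => jTwT => jjTwTwT => jjlwTwT => jjlwlwT => jjlwlwjTwT => jjlwlwjlwT => jjlwlwjlwl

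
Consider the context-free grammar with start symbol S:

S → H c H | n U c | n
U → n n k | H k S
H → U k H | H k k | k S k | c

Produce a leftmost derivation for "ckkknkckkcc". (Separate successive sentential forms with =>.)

S => HcH => HkkcH => UkHkkcH => HkSkHkkcH => HkkkSkHkkcH => ckkkSkHkkcH => ckkknkHkkcH => ckkknkckkcH => ckkknkckkcc

S => HcH   [S → H c H]
HcH => HkkcH   [H → H k k]
HkkcH => UkHkkcH   [H → U k H]
UkHkkcH => HkSkHkkcH   [U → H k S]
HkSkHkkcH => HkkkSkHkkcH   [H → H k k]
HkkkSkHkkcH => ckkkSkHkkcH   [H → c]
ckkkSkHkkcH => ckkknkHkkcH   [S → n]
ckkknkHkkcH => ckkknkckkcH   [H → c]
ckkknkckkcH => ckkknkckkcc   [H → c]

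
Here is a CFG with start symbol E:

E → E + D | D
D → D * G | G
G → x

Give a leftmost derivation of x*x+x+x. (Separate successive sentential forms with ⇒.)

E ⇒ E+D ⇒ E+D+D ⇒ D+D+D ⇒ D*G+D+D ⇒ G*G+D+D ⇒ x*G+D+D ⇒ x*x+D+D ⇒ x*x+G+D ⇒ x*x+x+D ⇒ x*x+x+G ⇒ x*x+x+x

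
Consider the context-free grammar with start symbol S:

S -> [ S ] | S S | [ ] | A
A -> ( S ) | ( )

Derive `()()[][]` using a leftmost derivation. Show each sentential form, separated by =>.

S => SS => AS => ()S => ()SS => ()SSS => ()ASS => ()()SS => ()()[]S => ()()[][]

S => SS   [S -> S S]
SS => AS   [S -> A]
AS => ()S   [A -> ( )]
()S => ()SS   [S -> S S]
()SS => ()SSS   [S -> S S]
()SSS => ()ASS   [S -> A]
()ASS => ()()SS   [A -> ( )]
()()SS => ()()[]S   [S -> [ ]]
()()[]S => ()()[][]   [S -> [ ]]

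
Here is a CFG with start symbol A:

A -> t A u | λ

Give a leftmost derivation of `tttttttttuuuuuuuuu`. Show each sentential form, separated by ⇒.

A⇒tAu⇒ttAuu⇒tttAuuu⇒ttttAuuuu⇒tttttAuuuuu⇒ttttttAuuuuuu⇒tttttttAuuuuuuu⇒ttttttttAuuuuuuuu⇒tttttttttAuuuuuuuuu⇒tttttttttuuuuuuuuu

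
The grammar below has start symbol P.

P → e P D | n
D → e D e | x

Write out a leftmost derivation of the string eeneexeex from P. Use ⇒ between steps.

P ⇒ ePD   [P → e P D]
ePD ⇒ eePDD   [P → e P D]
eePDD ⇒ eenDD   [P → n]
eenDD ⇒ eeneDeD   [D → e D e]
eeneDeD ⇒ eeneeDeeD   [D → e D e]
eeneeDeeD ⇒ eeneexeeD   [D → x]
eeneexeeD ⇒ eeneexeex   [D → x]

P⇒ePD⇒eePDD⇒eenDD⇒eeneDeD⇒eeneeDeeD⇒eeneexeeD⇒eeneexeex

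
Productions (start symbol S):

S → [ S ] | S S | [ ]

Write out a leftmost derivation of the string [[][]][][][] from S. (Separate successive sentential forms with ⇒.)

S ⇒ SS ⇒ SSS ⇒ SSSS ⇒ [S]SSS ⇒ [SS]SSS ⇒ [[]S]SSS ⇒ [[][]]SSS ⇒ [[][]][]SS ⇒ [[][]][][]S ⇒ [[][]][][][]

S ⇒ SS   [S → S S]
SS ⇒ SSS   [S → S S]
SSS ⇒ SSSS   [S → S S]
SSSS ⇒ [S]SSS   [S → [ S ]]
[S]SSS ⇒ [SS]SSS   [S → S S]
[SS]SSS ⇒ [[]S]SSS   [S → [ ]]
[[]S]SSS ⇒ [[][]]SSS   [S → [ ]]
[[][]]SSS ⇒ [[][]][]SS   [S → [ ]]
[[][]][]SS ⇒ [[][]][][]S   [S → [ ]]
[[][]][][]S ⇒ [[][]][][][]   [S → [ ]]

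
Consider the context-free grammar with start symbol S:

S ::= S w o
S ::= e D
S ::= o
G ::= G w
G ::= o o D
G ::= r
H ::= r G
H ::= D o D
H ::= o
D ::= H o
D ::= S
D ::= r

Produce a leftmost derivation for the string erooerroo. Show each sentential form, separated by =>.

S => eD => eHo => erGo => erooDo => erooSo => erooeDo => erooeHoo => erooerGoo => erooerroo

S => eD   [S ::= e D]
eD => eHo   [D ::= H o]
eHo => erGo   [H ::= r G]
erGo => erooDo   [G ::= o o D]
erooDo => erooSo   [D ::= S]
erooSo => erooeDo   [S ::= e D]
erooeDo => erooeHoo   [D ::= H o]
erooeHoo => erooerGoo   [H ::= r G]
erooerGoo => erooerroo   [G ::= r]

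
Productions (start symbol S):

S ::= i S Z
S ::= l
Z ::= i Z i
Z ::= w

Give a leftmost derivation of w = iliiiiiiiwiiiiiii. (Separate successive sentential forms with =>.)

S => iSZ => ilZ => iliZi => iliiZii => iliiiZiii => iliiiiZiiii => iliiiiiZiiiii => iliiiiiiZiiiiii => iliiiiiiiZiiiiiii => iliiiiiiiwiiiiiii

S => iSZ   [S ::= i S Z]
iSZ => ilZ   [S ::= l]
ilZ => iliZi   [Z ::= i Z i]
iliZi => iliiZii   [Z ::= i Z i]
iliiZii => iliiiZiii   [Z ::= i Z i]
iliiiZiii => iliiiiZiiii   [Z ::= i Z i]
iliiiiZiiii => iliiiiiZiiiii   [Z ::= i Z i]
iliiiiiZiiiii => iliiiiiiZiiiiii   [Z ::= i Z i]
iliiiiiiZiiiiii => iliiiiiiiZiiiiiii   [Z ::= i Z i]
iliiiiiiiZiiiiiii => iliiiiiiiwiiiiiii   [Z ::= w]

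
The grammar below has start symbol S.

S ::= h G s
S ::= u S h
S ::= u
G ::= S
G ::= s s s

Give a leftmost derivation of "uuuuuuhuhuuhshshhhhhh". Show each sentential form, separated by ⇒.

S ⇒ uSh ⇒ uuShh ⇒ uuuShhh ⇒ uuuuShhhh ⇒ uuuuuShhhhh ⇒ uuuuuuShhhhhh ⇒ uuuuuuhGshhhhhh ⇒ uuuuuuhSshhhhhh ⇒ uuuuuuhuShshhhhhh ⇒ uuuuuuhuhGshshhhhhh ⇒ uuuuuuhuhSshshhhhhh ⇒ uuuuuuhuhuShshshhhhhh ⇒ uuuuuuhuhuuhshshhhhhh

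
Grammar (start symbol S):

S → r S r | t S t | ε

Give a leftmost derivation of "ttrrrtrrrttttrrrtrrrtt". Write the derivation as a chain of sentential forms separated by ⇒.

S⇒tSt⇒ttStt⇒ttrSrtt⇒ttrrSrrtt⇒ttrrrSrrrtt⇒ttrrrtStrrrtt⇒ttrrrtrSrtrrrtt⇒ttrrrtrrSrrtrrrtt⇒ttrrrtrrrSrrrtrrrtt⇒ttrrrtrrrtStrrrtrrrtt⇒ttrrrtrrrttSttrrrtrrrtt⇒ttrrrtrrrttttrrrtrrrtt

S ⇒ tSt   [S → t S t]
tSt ⇒ ttStt   [S → t S t]
ttStt ⇒ ttrSrtt   [S → r S r]
ttrSrtt ⇒ ttrrSrrtt   [S → r S r]
ttrrSrrtt ⇒ ttrrrSrrrtt   [S → r S r]
ttrrrSrrrtt ⇒ ttrrrtStrrrtt   [S → t S t]
ttrrrtStrrrtt ⇒ ttrrrtrSrtrrrtt   [S → r S r]
ttrrrtrSrtrrrtt ⇒ ttrrrtrrSrrtrrrtt   [S → r S r]
ttrrrtrrSrrtrrrtt ⇒ ttrrrtrrrSrrrtrrrtt   [S → r S r]
ttrrrtrrrSrrrtrrrtt ⇒ ttrrrtrrrtStrrrtrrrtt   [S → t S t]
ttrrrtrrrtStrrrtrrrtt ⇒ ttrrrtrrrttSttrrrtrrrtt   [S → t S t]
ttrrrtrrrttSttrrrtrrrtt ⇒ ttrrrtrrrttttrrrtrrrtt   [S → ε]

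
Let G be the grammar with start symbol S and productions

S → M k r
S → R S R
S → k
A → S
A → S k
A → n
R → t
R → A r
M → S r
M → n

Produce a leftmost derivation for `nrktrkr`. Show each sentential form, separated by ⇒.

S ⇒ Mkr ⇒ Srkr ⇒ RSRrkr ⇒ ArSRrkr ⇒ nrSRrkr ⇒ nrkRrkr ⇒ nrktrkr

S ⇒ Mkr   [S → M k r]
Mkr ⇒ Srkr   [M → S r]
Srkr ⇒ RSRrkr   [S → R S R]
RSRrkr ⇒ ArSRrkr   [R → A r]
ArSRrkr ⇒ nrSRrkr   [A → n]
nrSRrkr ⇒ nrkRrkr   [S → k]
nrkRrkr ⇒ nrktrkr   [R → t]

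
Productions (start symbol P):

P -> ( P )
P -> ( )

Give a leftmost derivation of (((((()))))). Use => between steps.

P => (P) => ((P)) => (((P))) => ((((P)))) => (((((P))))) => (((((())))))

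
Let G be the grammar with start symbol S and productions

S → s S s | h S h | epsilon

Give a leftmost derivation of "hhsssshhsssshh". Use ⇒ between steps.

S ⇒ hSh ⇒ hhShh ⇒ hhsSshh ⇒ hhssSsshh ⇒ hhsssSssshh ⇒ hhssssSsssshh ⇒ hhsssshShsssshh ⇒ hhsssshhsssshh

S ⇒ hSh   [S → h S h]
hSh ⇒ hhShh   [S → h S h]
hhShh ⇒ hhsSshh   [S → s S s]
hhsSshh ⇒ hhssSsshh   [S → s S s]
hhssSsshh ⇒ hhsssSssshh   [S → s S s]
hhsssSssshh ⇒ hhssssSsssshh   [S → s S s]
hhssssSsssshh ⇒ hhsssshShsssshh   [S → h S h]
hhsssshShsssshh ⇒ hhsssshhsssshh   [S → epsilon]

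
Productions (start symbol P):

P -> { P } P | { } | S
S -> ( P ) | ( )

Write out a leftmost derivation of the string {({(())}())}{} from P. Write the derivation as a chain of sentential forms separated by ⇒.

P ⇒ {P}P ⇒ {S}P ⇒ {(P)}P ⇒ {({P}P)}P ⇒ {({S}P)}P ⇒ {({(P)}P)}P ⇒ {({(S)}P)}P ⇒ {({(())}P)}P ⇒ {({(())}S)}P ⇒ {({(())}())}P ⇒ {({(())}())}{}

P ⇒ {P}P   [P -> { P } P]
{P}P ⇒ {S}P   [P -> S]
{S}P ⇒ {(P)}P   [S -> ( P )]
{(P)}P ⇒ {({P}P)}P   [P -> { P } P]
{({P}P)}P ⇒ {({S}P)}P   [P -> S]
{({S}P)}P ⇒ {({(P)}P)}P   [S -> ( P )]
{({(P)}P)}P ⇒ {({(S)}P)}P   [P -> S]
{({(S)}P)}P ⇒ {({(())}P)}P   [S -> ( )]
{({(())}P)}P ⇒ {({(())}S)}P   [P -> S]
{({(())}S)}P ⇒ {({(())}())}P   [S -> ( )]
{({(())}())}P ⇒ {({(())}())}{}   [P -> { }]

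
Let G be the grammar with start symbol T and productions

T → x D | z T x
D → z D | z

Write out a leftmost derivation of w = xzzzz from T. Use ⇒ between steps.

T ⇒ xD   [T → x D]
xD ⇒ xzD   [D → z D]
xzD ⇒ xzzD   [D → z D]
xzzD ⇒ xzzzD   [D → z D]
xzzzD ⇒ xzzzz   [D → z]

T⇒xD⇒xzD⇒xzzD⇒xzzzD⇒xzzzz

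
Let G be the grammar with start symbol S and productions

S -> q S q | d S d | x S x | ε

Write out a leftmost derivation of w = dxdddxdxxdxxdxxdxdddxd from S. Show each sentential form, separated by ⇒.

S ⇒ dSd ⇒ dxSxd ⇒ dxdSdxd ⇒ dxddSddxd ⇒ dxdddSdddxd ⇒ dxdddxSxdddxd ⇒ dxdddxdSdxdddxd ⇒ dxdddxdxSxdxdddxd ⇒ dxdddxdxxSxxdxdddxd ⇒ dxdddxdxxdSdxxdxdddxd ⇒ dxdddxdxxdxSxdxxdxdddxd ⇒ dxdddxdxxdxxdxxdxdddxd

S ⇒ dSd   [S -> d S d]
dSd ⇒ dxSxd   [S -> x S x]
dxSxd ⇒ dxdSdxd   [S -> d S d]
dxdSdxd ⇒ dxddSddxd   [S -> d S d]
dxddSddxd ⇒ dxdddSdddxd   [S -> d S d]
dxdddSdddxd ⇒ dxdddxSxdddxd   [S -> x S x]
dxdddxSxdddxd ⇒ dxdddxdSdxdddxd   [S -> d S d]
dxdddxdSdxdddxd ⇒ dxdddxdxSxdxdddxd   [S -> x S x]
dxdddxdxSxdxdddxd ⇒ dxdddxdxxSxxdxdddxd   [S -> x S x]
dxdddxdxxSxxdxdddxd ⇒ dxdddxdxxdSdxxdxdddxd   [S -> d S d]
dxdddxdxxdSdxxdxdddxd ⇒ dxdddxdxxdxSxdxxdxdddxd   [S -> x S x]
dxdddxdxxdxSxdxxdxdddxd ⇒ dxdddxdxxdxxdxxdxdddxd   [S -> ε]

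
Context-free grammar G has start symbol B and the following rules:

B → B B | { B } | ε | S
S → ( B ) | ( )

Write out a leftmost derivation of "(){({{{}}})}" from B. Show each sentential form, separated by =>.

B => BB => SB => ()B => (){B} => (){S} => (){(B)} => (){({B})} => (){({{B}})} => (){({{{B}}})} => (){({{{}}})}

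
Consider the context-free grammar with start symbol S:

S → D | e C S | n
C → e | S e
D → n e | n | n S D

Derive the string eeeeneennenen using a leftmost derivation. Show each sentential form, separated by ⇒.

S⇒eCS⇒eSeS⇒eeCSeS⇒eeeSeS⇒eeeeCSeS⇒eeeeSeSeS⇒eeeeDeSeS⇒eeeenSDeSeS⇒eeeeneCSDeSeS⇒eeeeneeSDeSeS⇒eeeeneenDeSeS⇒eeeeneenneSeS⇒eeeeneenneneS⇒eeeeneennenen

S ⇒ eCS   [S → e C S]
eCS ⇒ eSeS   [C → S e]
eSeS ⇒ eeCSeS   [S → e C S]
eeCSeS ⇒ eeeSeS   [C → e]
eeeSeS ⇒ eeeeCSeS   [S → e C S]
eeeeCSeS ⇒ eeeeSeSeS   [C → S e]
eeeeSeSeS ⇒ eeeeDeSeS   [S → D]
eeeeDeSeS ⇒ eeeenSDeSeS   [D → n S D]
eeeenSDeSeS ⇒ eeeeneCSDeSeS   [S → e C S]
eeeeneCSDeSeS ⇒ eeeeneeSDeSeS   [C → e]
eeeeneeSDeSeS ⇒ eeeeneenDeSeS   [S → n]
eeeeneenDeSeS ⇒ eeeeneenneSeS   [D → n]
eeeeneenneSeS ⇒ eeeeneenneneS   [S → n]
eeeeneenneneS ⇒ eeeeneennenen   [S → n]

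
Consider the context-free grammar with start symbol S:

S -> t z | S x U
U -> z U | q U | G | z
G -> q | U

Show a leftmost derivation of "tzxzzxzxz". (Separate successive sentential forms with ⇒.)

S⇒SxU⇒SxUxU⇒SxUxUxU⇒tzxUxUxU⇒tzxzUxUxU⇒tzxzzxUxU⇒tzxzzxzxU⇒tzxzzxzxz

S ⇒ SxU   [S -> S x U]
SxU ⇒ SxUxU   [S -> S x U]
SxUxU ⇒ SxUxUxU   [S -> S x U]
SxUxUxU ⇒ tzxUxUxU   [S -> t z]
tzxUxUxU ⇒ tzxzUxUxU   [U -> z U]
tzxzUxUxU ⇒ tzxzzxUxU   [U -> z]
tzxzzxUxU ⇒ tzxzzxzxU   [U -> z]
tzxzzxzxU ⇒ tzxzzxzxz   [U -> z]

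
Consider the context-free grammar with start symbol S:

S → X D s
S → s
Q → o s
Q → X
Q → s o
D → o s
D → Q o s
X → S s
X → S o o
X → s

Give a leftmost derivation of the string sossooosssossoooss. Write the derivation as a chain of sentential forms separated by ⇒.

S ⇒ XDs   [S → X D s]
XDs ⇒ SooDs   [X → S o o]
SooDs ⇒ XDsooDs   [S → X D s]
XDsooDs ⇒ SsDsooDs   [X → S s]
SsDsooDs ⇒ XDssDsooDs   [S → X D s]
XDssDsooDs ⇒ SooDssDsooDs   [X → S o o]
SooDssDsooDs ⇒ XDsooDssDsooDs   [S → X D s]
XDsooDssDsooDs ⇒ sDsooDssDsooDs   [X → s]
sDsooDssDsooDs ⇒ sossooDssDsooDs   [D → o s]
sossooDssDsooDs ⇒ sossooosssDsooDs   [D → o s]
sossooosssDsooDs ⇒ sossooosssossooDs   [D → o s]
sossooosssossooDs ⇒ sossooosssossoooss   [D → o s]

S ⇒ XDs ⇒ SooDs ⇒ XDsooDs ⇒ SsDsooDs ⇒ XDssDsooDs ⇒ SooDssDsooDs ⇒ XDsooDssDsooDs ⇒ sDsooDssDsooDs ⇒ sossooDssDsooDs ⇒ sossooosssDsooDs ⇒ sossooosssossooDs ⇒ sossooosssossoooss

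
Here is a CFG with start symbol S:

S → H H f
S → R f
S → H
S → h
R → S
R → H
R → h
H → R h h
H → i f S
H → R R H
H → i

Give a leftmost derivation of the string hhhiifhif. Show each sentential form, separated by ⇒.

S ⇒ HHf   [S → H H f]
HHf ⇒ RRHHf   [H → R R H]
RRHHf ⇒ hRHHf   [R → h]
hRHHf ⇒ hHHHf   [R → H]
hHHHf ⇒ hRRHHHf   [H → R R H]
hRRHHHf ⇒ hhRHHHf   [R → h]
hhRHHHf ⇒ hhSHHHf   [R → S]
hhSHHHf ⇒ hhhHHHf   [S → h]
hhhHHHf ⇒ hhhiHHf   [H → i]
hhhiHHf ⇒ hhhiifSHf   [H → i f S]
hhhiifSHf ⇒ hhhiifhHf   [S → h]
hhhiifhHf ⇒ hhhiifhif   [H → i]

S⇒HHf⇒RRHHf⇒hRHHf⇒hHHHf⇒hRRHHHf⇒hhRHHHf⇒hhSHHHf⇒hhhHHHf⇒hhhiHHf⇒hhhiifSHf⇒hhhiifhHf⇒hhhiifhif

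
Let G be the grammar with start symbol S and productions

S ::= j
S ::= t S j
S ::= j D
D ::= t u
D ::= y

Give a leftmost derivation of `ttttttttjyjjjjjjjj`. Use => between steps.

S => tSj => ttSjj => tttSjjj => ttttSjjjj => tttttSjjjjj => ttttttSjjjjjj => tttttttSjjjjjjj => ttttttttSjjjjjjjj => ttttttttjDjjjjjjjj => ttttttttjyjjjjjjjj

S => tSj   [S ::= t S j]
tSj => ttSjj   [S ::= t S j]
ttSjj => tttSjjj   [S ::= t S j]
tttSjjj => ttttSjjjj   [S ::= t S j]
ttttSjjjj => tttttSjjjjj   [S ::= t S j]
tttttSjjjjj => ttttttSjjjjjj   [S ::= t S j]
ttttttSjjjjjj => tttttttSjjjjjjj   [S ::= t S j]
tttttttSjjjjjjj => ttttttttSjjjjjjjj   [S ::= t S j]
ttttttttSjjjjjjjj => ttttttttjDjjjjjjjj   [S ::= j D]
ttttttttjDjjjjjjjj => ttttttttjyjjjjjjjj   [D ::= y]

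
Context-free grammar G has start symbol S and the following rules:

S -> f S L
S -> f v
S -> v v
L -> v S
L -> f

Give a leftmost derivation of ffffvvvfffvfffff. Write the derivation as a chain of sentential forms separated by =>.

S => fSL => ffSLL => fffSLLL => ffffSLLLL => ffffvvLLLL => ffffvvvSLLL => ffffvvvfSLLLL => ffffvvvffSLLLLL => ffffvvvfffvLLLLL => ffffvvvfffvfLLLL => ffffvvvfffvffLLL => ffffvvvfffvfffLL => ffffvvvfffvffffL => ffffvvvfffvfffff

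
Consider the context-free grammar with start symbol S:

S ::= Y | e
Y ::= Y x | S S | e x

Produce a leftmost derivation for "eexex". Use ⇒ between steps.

S ⇒ Y ⇒ SS ⇒ eS ⇒ eY ⇒ eYx ⇒ eSSx ⇒ eYSx ⇒ eexSx ⇒ eexex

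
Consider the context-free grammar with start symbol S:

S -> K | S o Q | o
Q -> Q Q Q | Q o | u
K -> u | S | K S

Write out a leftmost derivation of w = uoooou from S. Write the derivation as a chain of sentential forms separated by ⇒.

S⇒SoQ⇒KoQ⇒KSoQ⇒KSSoQ⇒KSSSoQ⇒uSSSoQ⇒uoSSoQ⇒uooSoQ⇒uooooQ⇒uoooou

S ⇒ SoQ   [S -> S o Q]
SoQ ⇒ KoQ   [S -> K]
KoQ ⇒ KSoQ   [K -> K S]
KSoQ ⇒ KSSoQ   [K -> K S]
KSSoQ ⇒ KSSSoQ   [K -> K S]
KSSSoQ ⇒ uSSSoQ   [K -> u]
uSSSoQ ⇒ uoSSoQ   [S -> o]
uoSSoQ ⇒ uooSoQ   [S -> o]
uooSoQ ⇒ uooooQ   [S -> o]
uooooQ ⇒ uoooou   [Q -> u]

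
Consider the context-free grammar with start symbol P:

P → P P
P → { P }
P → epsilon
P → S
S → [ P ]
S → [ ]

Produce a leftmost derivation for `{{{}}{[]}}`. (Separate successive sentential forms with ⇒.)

P ⇒ {P}   [P → { P }]
{P} ⇒ {PP}   [P → P P]
{PP} ⇒ {PPP}   [P → P P]
{PPP} ⇒ {{P}PP}   [P → { P }]
{{P}PP} ⇒ {{{P}}PP}   [P → { P }]
{{{P}}PP} ⇒ {{{}}PP}   [P → epsilon]
{{{}}PP} ⇒ {{{}}{P}P}   [P → { P }]
{{{}}{P}P} ⇒ {{{}}{S}P}   [P → S]
{{{}}{S}P} ⇒ {{{}}{[]}P}   [S → [ ]]
{{{}}{[]}P} ⇒ {{{}}{[]}}   [P → epsilon]

P ⇒ {P} ⇒ {PP} ⇒ {PPP} ⇒ {{P}PP} ⇒ {{{P}}PP} ⇒ {{{}}PP} ⇒ {{{}}{P}P} ⇒ {{{}}{S}P} ⇒ {{{}}{[]}P} ⇒ {{{}}{[]}}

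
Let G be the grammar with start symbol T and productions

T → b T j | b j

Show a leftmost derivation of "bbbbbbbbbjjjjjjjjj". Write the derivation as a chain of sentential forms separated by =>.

T => bTj => bbTjj => bbbTjjj => bbbbTjjjj => bbbbbTjjjjj => bbbbbbTjjjjjj => bbbbbbbTjjjjjjj => bbbbbbbbTjjjjjjjj => bbbbbbbbbjjjjjjjjj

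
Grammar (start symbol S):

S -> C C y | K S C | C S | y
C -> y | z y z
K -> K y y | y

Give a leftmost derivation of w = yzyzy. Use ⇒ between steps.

S⇒CCy⇒yCy⇒yzyzy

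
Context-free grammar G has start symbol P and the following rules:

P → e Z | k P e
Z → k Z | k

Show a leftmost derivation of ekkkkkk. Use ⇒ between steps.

P ⇒ eZ ⇒ ekZ ⇒ ekkZ ⇒ ekkkZ ⇒ ekkkkZ ⇒ ekkkkkZ ⇒ ekkkkkk

P ⇒ eZ   [P → e Z]
eZ ⇒ ekZ   [Z → k Z]
ekZ ⇒ ekkZ   [Z → k Z]
ekkZ ⇒ ekkkZ   [Z → k Z]
ekkkZ ⇒ ekkkkZ   [Z → k Z]
ekkkkZ ⇒ ekkkkkZ   [Z → k Z]
ekkkkkZ ⇒ ekkkkkk   [Z → k]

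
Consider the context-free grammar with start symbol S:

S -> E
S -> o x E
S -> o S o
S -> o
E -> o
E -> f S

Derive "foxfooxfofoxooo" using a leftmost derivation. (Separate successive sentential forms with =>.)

S => E => fS => foxE => foxfS => foxfoSo => foxfooxEo => foxfooxfSo => foxfooxfoSoo => foxfooxfoEoo => foxfooxfofSoo => foxfooxfofoxEoo => foxfooxfofoxooo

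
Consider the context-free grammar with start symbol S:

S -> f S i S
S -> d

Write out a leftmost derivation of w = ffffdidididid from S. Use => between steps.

S => fSiS   [S -> f S i S]
fSiS => ffSiSiS   [S -> f S i S]
ffSiSiS => fffSiSiSiS   [S -> f S i S]
fffSiSiSiS => ffffSiSiSiSiS   [S -> f S i S]
ffffSiSiSiSiS => ffffdiSiSiSiS   [S -> d]
ffffdiSiSiSiS => ffffdidiSiSiS   [S -> d]
ffffdidiSiSiS => ffffdididiSiS   [S -> d]
ffffdididiSiS => ffffdidididiS   [S -> d]
ffffdidididiS => ffffdidididid   [S -> d]

S => fSiS => ffSiSiS => fffSiSiSiS => ffffSiSiSiSiS => ffffdiSiSiSiS => ffffdidiSiSiS => ffffdididiSiS => ffffdidididiS => ffffdidididid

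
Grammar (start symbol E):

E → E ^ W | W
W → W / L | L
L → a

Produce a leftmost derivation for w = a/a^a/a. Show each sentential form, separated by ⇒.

E ⇒ E^W ⇒ W^W ⇒ W/L^W ⇒ L/L^W ⇒ a/L^W ⇒ a/a^W ⇒ a/a^W/L ⇒ a/a^L/L ⇒ a/a^a/L ⇒ a/a^a/a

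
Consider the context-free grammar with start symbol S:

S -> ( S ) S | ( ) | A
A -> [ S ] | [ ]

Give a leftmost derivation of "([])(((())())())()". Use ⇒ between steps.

S⇒(S)S⇒(A)S⇒([])S⇒([])(S)S⇒([])((S)S)S⇒([])(((S)S)S)S⇒([])(((())S)S)S⇒([])(((())())S)S⇒([])(((())())())S⇒([])(((())())())()

S ⇒ (S)S   [S -> ( S ) S]
(S)S ⇒ (A)S   [S -> A]
(A)S ⇒ ([])S   [A -> [ ]]
([])S ⇒ ([])(S)S   [S -> ( S ) S]
([])(S)S ⇒ ([])((S)S)S   [S -> ( S ) S]
([])((S)S)S ⇒ ([])(((S)S)S)S   [S -> ( S ) S]
([])(((S)S)S)S ⇒ ([])(((())S)S)S   [S -> ( )]
([])(((())S)S)S ⇒ ([])(((())())S)S   [S -> ( )]
([])(((())())S)S ⇒ ([])(((())())())S   [S -> ( )]
([])(((())())())S ⇒ ([])(((())())())()   [S -> ( )]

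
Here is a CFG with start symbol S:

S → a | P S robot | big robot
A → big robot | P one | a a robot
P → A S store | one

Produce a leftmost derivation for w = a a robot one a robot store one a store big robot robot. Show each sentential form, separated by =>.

S => P S robot => A S store S robot => P one S store S robot => A S store one S store S robot => a a robot S store one S store S robot => a a robot P S robot store one S store S robot => a a robot one S robot store one S store S robot => a a robot one a robot store one S store S robot => a a robot one a robot store one a store S robot => a a robot one a robot store one a store big robot robot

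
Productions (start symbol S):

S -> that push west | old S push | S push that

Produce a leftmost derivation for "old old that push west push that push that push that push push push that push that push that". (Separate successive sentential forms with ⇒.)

S ⇒ S push that   [S -> S push that]
S push that ⇒ S push that push that   [S -> S push that]
S push that push that ⇒ S push that push that push that   [S -> S push that]
S push that push that push that ⇒ old S push push that push that push that   [S -> old S push]
old S push push that push that push that ⇒ old old S push push push that push that push that   [S -> old S push]
old old S push push push that push that push that ⇒ old old S push that push push push that push that push that   [S -> S push that]
old old S push that push push push that push that push that ⇒ old old S push that push that push push push that push that push that   [S -> S push that]
old old S push that push that push push push that push that push that ⇒ old old S push that push that push that push push push that push that push that   [S -> S push that]
old old S push that push that push that push push push that push that push that ⇒ old old that push west push that push that push that push push push that push that push that   [S -> that push west]

S ⇒ S push that ⇒ S push that push that ⇒ S push that push that push that ⇒ old S push push that push that push that ⇒ old old S push push push that push that push that ⇒ old old S push that push push push that push that push that ⇒ old old S push that push that push push push that push that push that ⇒ old old S push that push that push that push push push that push that push that ⇒ old old that push west push that push that push that push push push that push that push that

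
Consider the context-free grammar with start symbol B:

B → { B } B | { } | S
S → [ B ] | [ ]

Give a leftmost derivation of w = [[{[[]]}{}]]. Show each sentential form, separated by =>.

B => S   [B → S]
S => [B]   [S → [ B ]]
[B] => [S]   [B → S]
[S] => [[B]]   [S → [ B ]]
[[B]] => [[{B}B]]   [B → { B } B]
[[{B}B]] => [[{S}B]]   [B → S]
[[{S}B]] => [[{[B]}B]]   [S → [ B ]]
[[{[B]}B]] => [[{[S]}B]]   [B → S]
[[{[S]}B]] => [[{[[]]}B]]   [S → [ ]]
[[{[[]]}B]] => [[{[[]]}{}]]   [B → { }]

B => S => [B] => [S] => [[B]] => [[{B}B]] => [[{S}B]] => [[{[B]}B]] => [[{[S]}B]] => [[{[[]]}B]] => [[{[[]]}{}]]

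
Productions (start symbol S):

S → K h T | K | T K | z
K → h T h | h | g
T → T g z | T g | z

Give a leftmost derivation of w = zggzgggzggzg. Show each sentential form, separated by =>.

S=>TK=>TgzK=>TggzK=>TgzggzK=>TggzggzK=>TgggzggzK=>TgzgggzggzK=>TggzgggzggzK=>zggzgggzggzK=>zggzgggzggzg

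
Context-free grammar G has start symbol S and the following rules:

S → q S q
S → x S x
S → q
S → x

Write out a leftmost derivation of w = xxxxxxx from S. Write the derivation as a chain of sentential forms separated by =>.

S => xSx   [S → x S x]
xSx => xxSxx   [S → x S x]
xxSxx => xxxSxxx   [S → x S x]
xxxSxxx => xxxxxxx   [S → x]

S => xSx => xxSxx => xxxSxxx => xxxxxxx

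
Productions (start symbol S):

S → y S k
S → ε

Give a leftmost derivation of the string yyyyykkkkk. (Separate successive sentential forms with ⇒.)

S ⇒ ySk   [S → y S k]
ySk ⇒ yySkk   [S → y S k]
yySkk ⇒ yyySkkk   [S → y S k]
yyySkkk ⇒ yyyySkkkk   [S → y S k]
yyyySkkkk ⇒ yyyyySkkkkk   [S → y S k]
yyyyySkkkkk ⇒ yyyyykkkkk   [S → ε]

S ⇒ ySk ⇒ yySkk ⇒ yyySkkk ⇒ yyyySkkkk ⇒ yyyyySkkkkk ⇒ yyyyykkkkk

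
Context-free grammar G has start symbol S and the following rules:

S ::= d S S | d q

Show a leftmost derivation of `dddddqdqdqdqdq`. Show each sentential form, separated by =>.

S => dSS   [S ::= d S S]
dSS => ddSSS   [S ::= d S S]
ddSSS => dddSSSS   [S ::= d S S]
dddSSSS => ddddSSSSS   [S ::= d S S]
ddddSSSSS => dddddqSSSS   [S ::= d q]
dddddqSSSS => dddddqdqSSS   [S ::= d q]
dddddqdqSSS => dddddqdqdqSS   [S ::= d q]
dddddqdqdqSS => dddddqdqdqdqS   [S ::= d q]
dddddqdqdqdqS => dddddqdqdqdqdq   [S ::= d q]

S => dSS => ddSSS => dddSSSS => ddddSSSSS => dddddqSSSS => dddddqdqSSS => dddddqdqdqSS => dddddqdqdqdqS => dddddqdqdqdqdq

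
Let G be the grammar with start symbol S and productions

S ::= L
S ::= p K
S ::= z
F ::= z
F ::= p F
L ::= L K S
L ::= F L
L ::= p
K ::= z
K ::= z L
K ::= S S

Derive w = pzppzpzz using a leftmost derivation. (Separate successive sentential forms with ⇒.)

S ⇒ pK   [S ::= p K]
pK ⇒ pzL   [K ::= z L]
pzL ⇒ pzFL   [L ::= F L]
pzFL ⇒ pzpFL   [F ::= p F]
pzpFL ⇒ pzppFL   [F ::= p F]
pzppFL ⇒ pzppzL   [F ::= z]
pzppzL ⇒ pzppzLKS   [L ::= L K S]
pzppzLKS ⇒ pzppzpKS   [L ::= p]
pzppzpKS ⇒ pzppzpzS   [K ::= z]
pzppzpzS ⇒ pzppzpzz   [S ::= z]

S ⇒ pK ⇒ pzL ⇒ pzFL ⇒ pzpFL ⇒ pzppFL ⇒ pzppzL ⇒ pzppzLKS ⇒ pzppzpKS ⇒ pzppzpzS ⇒ pzppzpzz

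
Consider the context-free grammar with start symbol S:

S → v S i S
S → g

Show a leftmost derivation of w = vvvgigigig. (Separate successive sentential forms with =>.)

S => vSiS   [S → v S i S]
vSiS => vvSiSiS   [S → v S i S]
vvSiSiS => vvvSiSiSiS   [S → v S i S]
vvvSiSiSiS => vvvgiSiSiS   [S → g]
vvvgiSiSiS => vvvgigiSiS   [S → g]
vvvgigiSiS => vvvgigigiS   [S → g]
vvvgigigiS => vvvgigigig   [S → g]

S=>vSiS=>vvSiSiS=>vvvSiSiSiS=>vvvgiSiSiS=>vvvgigiSiS=>vvvgigigiS=>vvvgigigig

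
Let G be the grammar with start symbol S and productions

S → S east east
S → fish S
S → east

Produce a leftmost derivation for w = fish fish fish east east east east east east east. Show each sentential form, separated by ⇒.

S ⇒ fish S ⇒ fish S east east ⇒ fish fish S east east ⇒ fish fish fish S east east ⇒ fish fish fish S east east east east ⇒ fish fish fish S east east east east east east ⇒ fish fish fish east east east east east east east

S ⇒ fish S   [S → fish S]
fish S ⇒ fish S east east   [S → S east east]
fish S east east ⇒ fish fish S east east   [S → fish S]
fish fish S east east ⇒ fish fish fish S east east   [S → fish S]
fish fish fish S east east ⇒ fish fish fish S east east east east   [S → S east east]
fish fish fish S east east east east ⇒ fish fish fish S east east east east east east   [S → S east east]
fish fish fish S east east east east east east ⇒ fish fish fish east east east east east east east   [S → east]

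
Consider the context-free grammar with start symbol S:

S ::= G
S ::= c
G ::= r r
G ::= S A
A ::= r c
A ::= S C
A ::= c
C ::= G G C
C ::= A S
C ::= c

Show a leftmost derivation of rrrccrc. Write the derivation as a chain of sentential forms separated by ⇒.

S ⇒ G   [S ::= G]
G ⇒ SA   [G ::= S A]
SA ⇒ GA   [S ::= G]
GA ⇒ SAA   [G ::= S A]
SAA ⇒ GAA   [S ::= G]
GAA ⇒ SAAA   [G ::= S A]
SAAA ⇒ GAAA   [S ::= G]
GAAA ⇒ rrAAA   [G ::= r r]
rrAAA ⇒ rrrcAA   [A ::= r c]
rrrcAA ⇒ rrrccA   [A ::= c]
rrrccA ⇒ rrrccrc   [A ::= r c]

S ⇒ G ⇒ SA ⇒ GA ⇒ SAA ⇒ GAA ⇒ SAAA ⇒ GAAA ⇒ rrAAA ⇒ rrrcAA ⇒ rrrccA ⇒ rrrccrc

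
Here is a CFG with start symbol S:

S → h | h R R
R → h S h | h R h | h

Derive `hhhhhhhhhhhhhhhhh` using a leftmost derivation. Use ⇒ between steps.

S ⇒ hRR ⇒ hhShR ⇒ hhhRRhR ⇒ hhhhRhRhR ⇒ hhhhhRhhRhR ⇒ hhhhhhShhhRhR ⇒ hhhhhhhRRhhhRhR ⇒ hhhhhhhhShRhhhRhR ⇒ hhhhhhhhhhRhhhRhR ⇒ hhhhhhhhhhhhhhRhR ⇒ hhhhhhhhhhhhhhhhR ⇒ hhhhhhhhhhhhhhhhh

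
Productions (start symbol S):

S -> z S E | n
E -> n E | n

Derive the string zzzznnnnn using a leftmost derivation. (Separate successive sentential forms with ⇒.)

S ⇒ zSE ⇒ zzSEE ⇒ zzzSEEE ⇒ zzzzSEEEE ⇒ zzzznEEEE ⇒ zzzznnEEE ⇒ zzzznnnEE ⇒ zzzznnnnE ⇒ zzzznnnnn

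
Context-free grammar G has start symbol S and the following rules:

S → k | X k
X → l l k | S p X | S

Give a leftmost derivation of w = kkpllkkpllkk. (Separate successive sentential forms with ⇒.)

S ⇒ Xk ⇒ SpXk ⇒ XkpXk ⇒ SkpXk ⇒ kkpXk ⇒ kkpSpXk ⇒ kkpXkpXk ⇒ kkpllkkpXk ⇒ kkpllkkpllkk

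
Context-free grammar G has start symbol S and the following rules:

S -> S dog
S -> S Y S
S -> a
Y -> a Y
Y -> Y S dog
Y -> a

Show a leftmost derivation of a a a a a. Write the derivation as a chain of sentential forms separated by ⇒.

S ⇒ S Y S ⇒ S Y S Y S ⇒ a Y S Y S ⇒ a a S Y S ⇒ a a a Y S ⇒ a a a a S ⇒ a a a a a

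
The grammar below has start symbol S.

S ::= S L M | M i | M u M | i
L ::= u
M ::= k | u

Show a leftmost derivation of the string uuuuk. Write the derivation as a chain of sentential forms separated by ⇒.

S ⇒ SLM   [S ::= S L M]
SLM ⇒ MuMLM   [S ::= M u M]
MuMLM ⇒ uuMLM   [M ::= u]
uuMLM ⇒ uuuLM   [M ::= u]
uuuLM ⇒ uuuuM   [L ::= u]
uuuuM ⇒ uuuuk   [M ::= k]

S ⇒ SLM ⇒ MuMLM ⇒ uuMLM ⇒ uuuLM ⇒ uuuuM ⇒ uuuuk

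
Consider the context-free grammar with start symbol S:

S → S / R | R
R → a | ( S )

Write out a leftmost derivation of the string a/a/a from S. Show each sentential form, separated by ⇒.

S ⇒ S/R   [S → S / R]
S/R ⇒ S/R/R   [S → S / R]
S/R/R ⇒ R/R/R   [S → R]
R/R/R ⇒ a/R/R   [R → a]
a/R/R ⇒ a/a/R   [R → a]
a/a/R ⇒ a/a/a   [R → a]

S ⇒ S/R ⇒ S/R/R ⇒ R/R/R ⇒ a/R/R ⇒ a/a/R ⇒ a/a/a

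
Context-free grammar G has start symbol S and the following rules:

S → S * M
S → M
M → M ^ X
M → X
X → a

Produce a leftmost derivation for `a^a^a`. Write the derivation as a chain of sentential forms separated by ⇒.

S ⇒ M ⇒ M^X ⇒ M^X^X ⇒ X^X^X ⇒ a^X^X ⇒ a^a^X ⇒ a^a^a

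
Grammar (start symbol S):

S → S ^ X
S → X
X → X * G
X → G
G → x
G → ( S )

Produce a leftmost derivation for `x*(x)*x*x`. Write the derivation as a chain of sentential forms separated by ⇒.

S⇒X⇒X*G⇒X*G*G⇒X*G*G*G⇒G*G*G*G⇒x*G*G*G⇒x*(S)*G*G⇒x*(X)*G*G⇒x*(G)*G*G⇒x*(x)*G*G⇒x*(x)*x*G⇒x*(x)*x*x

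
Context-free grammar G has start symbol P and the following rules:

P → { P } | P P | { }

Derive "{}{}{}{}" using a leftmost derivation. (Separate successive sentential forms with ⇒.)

P ⇒ PP   [P → P P]
PP ⇒ {}P   [P → { }]
{}P ⇒ {}PP   [P → P P]
{}PP ⇒ {}{}P   [P → { }]
{}{}P ⇒ {}{}PP   [P → P P]
{}{}PP ⇒ {}{}{}P   [P → { }]
{}{}{}P ⇒ {}{}{}{}   [P → { }]

P ⇒ PP ⇒ {}P ⇒ {}PP ⇒ {}{}P ⇒ {}{}PP ⇒ {}{}{}P ⇒ {}{}{}{}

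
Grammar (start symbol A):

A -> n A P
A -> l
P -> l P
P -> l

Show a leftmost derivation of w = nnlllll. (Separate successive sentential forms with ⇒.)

A ⇒ nAP ⇒ nnAPP ⇒ nnlPP ⇒ nnllPP ⇒ nnlllP ⇒ nnllllP ⇒ nnlllll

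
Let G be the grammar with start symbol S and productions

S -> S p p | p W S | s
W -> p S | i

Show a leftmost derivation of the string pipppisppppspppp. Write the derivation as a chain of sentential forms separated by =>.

S => Spp => pWSpp => piSpp => piSpppp => pipWSpppp => pippSSpppp => pippSppSpppp => pippSppppSpppp => pipppWSppppSpppp => pipppiSppppSpppp => pipppisppppSpppp => pipppisppppspppp

S => Spp   [S -> S p p]
Spp => pWSpp   [S -> p W S]
pWSpp => piSpp   [W -> i]
piSpp => piSpppp   [S -> S p p]
piSpppp => pipWSpppp   [S -> p W S]
pipWSpppp => pippSSpppp   [W -> p S]
pippSSpppp => pippSppSpppp   [S -> S p p]
pippSppSpppp => pippSppppSpppp   [S -> S p p]
pippSppppSpppp => pipppWSppppSpppp   [S -> p W S]
pipppWSppppSpppp => pipppiSppppSpppp   [W -> i]
pipppiSppppSpppp => pipppisppppSpppp   [S -> s]
pipppisppppSpppp => pipppisppppspppp   [S -> s]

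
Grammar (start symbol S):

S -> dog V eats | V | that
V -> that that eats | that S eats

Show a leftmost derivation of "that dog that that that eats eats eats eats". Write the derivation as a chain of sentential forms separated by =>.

S => V => that S eats => that dog V eats eats => that dog that S eats eats eats => that dog that V eats eats eats => that dog that that S eats eats eats eats => that dog that that that eats eats eats eats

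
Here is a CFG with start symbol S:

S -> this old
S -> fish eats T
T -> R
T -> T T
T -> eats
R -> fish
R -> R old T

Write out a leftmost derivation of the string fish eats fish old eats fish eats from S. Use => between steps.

S => fish eats T => fish eats T T => fish eats T T T => fish eats R T T => fish eats R old T T T => fish eats fish old T T T => fish eats fish old eats T T => fish eats fish old eats R T => fish eats fish old eats fish T => fish eats fish old eats fish eats

S => fish eats T   [S -> fish eats T]
fish eats T => fish eats T T   [T -> T T]
fish eats T T => fish eats T T T   [T -> T T]
fish eats T T T => fish eats R T T   [T -> R]
fish eats R T T => fish eats R old T T T   [R -> R old T]
fish eats R old T T T => fish eats fish old T T T   [R -> fish]
fish eats fish old T T T => fish eats fish old eats T T   [T -> eats]
fish eats fish old eats T T => fish eats fish old eats R T   [T -> R]
fish eats fish old eats R T => fish eats fish old eats fish T   [R -> fish]
fish eats fish old eats fish T => fish eats fish old eats fish eats   [T -> eats]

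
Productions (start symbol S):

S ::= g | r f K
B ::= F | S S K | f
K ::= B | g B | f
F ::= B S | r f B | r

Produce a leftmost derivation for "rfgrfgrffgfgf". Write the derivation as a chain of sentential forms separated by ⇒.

S ⇒ rfK ⇒ rfgB ⇒ rfgSSK ⇒ rfgrfKSK ⇒ rfgrfgBSK ⇒ rfgrfgSSKSK ⇒ rfgrfgrfKSKSK ⇒ rfgrfgrffSKSK ⇒ rfgrfgrffgKSK ⇒ rfgrfgrffgfSK ⇒ rfgrfgrffgfgK ⇒ rfgrfgrffgfgf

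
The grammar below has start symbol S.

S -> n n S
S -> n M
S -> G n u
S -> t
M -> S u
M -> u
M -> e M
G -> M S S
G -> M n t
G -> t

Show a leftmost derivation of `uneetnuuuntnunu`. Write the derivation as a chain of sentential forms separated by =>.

S => Gnu   [S -> G n u]
Gnu => MSSnu   [G -> M S S]
MSSnu => uSSnu   [M -> u]
uSSnu => unMSnu   [S -> n M]
unMSnu => uneMSnu   [M -> e M]
uneMSnu => uneeMSnu   [M -> e M]
uneeMSnu => uneeSuSnu   [M -> S u]
uneeSuSnu => uneeGnuuSnu   [S -> G n u]
uneeGnuuSnu => uneetnuuSnu   [G -> t]
uneetnuuSnu => uneetnuuGnunu   [S -> G n u]
uneetnuuGnunu => uneetnuuMntnunu   [G -> M n t]
uneetnuuMntnunu => uneetnuuuntnunu   [M -> u]

S => Gnu => MSSnu => uSSnu => unMSnu => uneMSnu => uneeMSnu => uneeSuSnu => uneeGnuuSnu => uneetnuuSnu => uneetnuuGnunu => uneetnuuMntnunu => uneetnuuuntnunu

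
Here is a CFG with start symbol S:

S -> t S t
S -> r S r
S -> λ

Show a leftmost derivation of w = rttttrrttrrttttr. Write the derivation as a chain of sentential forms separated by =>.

S => rSr => rtStr => rttSttr => rtttStttr => rttttSttttr => rttttrSrttttr => rttttrrSrrttttr => rttttrrtStrrttttr => rttttrrttrrttttr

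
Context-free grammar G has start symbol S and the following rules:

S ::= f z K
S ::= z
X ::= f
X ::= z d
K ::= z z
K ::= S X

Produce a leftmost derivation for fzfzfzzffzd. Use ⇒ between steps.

S ⇒ fzK   [S ::= f z K]
fzK ⇒ fzSX   [K ::= S X]
fzSX ⇒ fzfzKX   [S ::= f z K]
fzfzKX ⇒ fzfzSXX   [K ::= S X]
fzfzSXX ⇒ fzfzfzKXX   [S ::= f z K]
fzfzfzKXX ⇒ fzfzfzSXXX   [K ::= S X]
fzfzfzSXXX ⇒ fzfzfzzXXX   [S ::= z]
fzfzfzzXXX ⇒ fzfzfzzfXX   [X ::= f]
fzfzfzzfXX ⇒ fzfzfzzffX   [X ::= f]
fzfzfzzffX ⇒ fzfzfzzffzd   [X ::= z d]

S ⇒ fzK ⇒ fzSX ⇒ fzfzKX ⇒ fzfzSXX ⇒ fzfzfzKXX ⇒ fzfzfzSXXX ⇒ fzfzfzzXXX ⇒ fzfzfzzfXX ⇒ fzfzfzzffX ⇒ fzfzfzzffzd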